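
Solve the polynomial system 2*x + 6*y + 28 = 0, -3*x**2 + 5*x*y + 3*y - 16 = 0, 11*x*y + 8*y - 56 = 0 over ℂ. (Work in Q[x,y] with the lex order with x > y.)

{(-2, -4)}

Compute a lex Gröbner basis by Buchberger's algorithm.
f_1 = 2*x + 6*y + 28, LT = x.
f_2 = -3*x**2 + 5*x*y + 3*y - 16, LT = x**2.
f_3 = 11*x*y + 8*y - 56, LT = x*y.

S(f_1,f_2): lcm = x**2. S = 14/3*x*y + 14*x + y - 16/3.
  leading term x*y: subtract (7/3*y)·f_1 from 14/3*x*y + 14*x + y - 16/3 → 14*x - 14*y**2 - 193/3*y - 16/3
  leading term x: subtract (7)·f_1 from 14*x - 14*y**2 - 193/3*y - 16/3 → -14*y**2 - 319/3*y - 604/3
  leading term y**2: no divisor's leading term divides it; move -14*y**2 to the remainder.
  leading term y: no divisor's leading term divides it; move -319/3*y to the remainder.
  leading term 1: no divisor's leading term divides it; move -604/3 to the remainder.
  remainder -14*y**2 - 319/3*y - 604/3 ≠ 0; add h_4 = -14*y**2 - 319/3*y - 604/3 to the basis.

S(f_1,f_3): lcm = x*y. S = 3*y**2 + 146/11*y + 56/11.
  leading term y**2: subtract (-3/14)·h_4 from 3*y**2 + 146/11*y + 56/11 → -1465/154*y - 2930/77
  leading term y: no divisor's leading term divides it; move -1465/154*y to the remainder.
  leading term 1: no divisor's leading term divides it; move -2930/77 to the remainder.
  remainder -1465/154*y - 2930/77 ≠ 0; add h_5 = -1465/154*y - 2930/77 to the basis.

The other S-polynomials (S(f_2,f_3), S(f_1,h_4), S(f_2,h_4), S(f_3,h_4), S(f_1,h_5), S(f_2,h_5), S(f_3,h_5), S(h_4,h_5)) all reduce to 0 modulo the current basis, so we have a Gröbner basis.
Inter-reduce: drop elements whose leading term is divisible by another's, tail-reduce, and make monic.
Reduced Gröbner basis: {x + 2, y + 4}.

The lex basis is triangular: the last element involves only y. Solving y + 4 = 0 gives y ∈ {-4}; substituting each value into the earlier elements determines the remaining variables.
  y = -4: the earlier basis element becomes x + 2 = 0, giving x = -2 — point (-2, -4).
Each listed point satisfies every original equation (direct substitution).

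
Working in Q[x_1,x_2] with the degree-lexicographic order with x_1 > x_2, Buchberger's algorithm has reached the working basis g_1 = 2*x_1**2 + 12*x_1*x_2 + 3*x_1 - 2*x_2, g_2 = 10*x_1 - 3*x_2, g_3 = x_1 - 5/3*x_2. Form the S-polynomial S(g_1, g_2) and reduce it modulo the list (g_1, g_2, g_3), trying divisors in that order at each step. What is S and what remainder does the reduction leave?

lcm(LM(g_1), LM(g_2)) = x_1**2.
S = (lcm/LT(g_1))·g_1 − (lcm/LT(g_2))·g_2 = 63/10*x_1*x_2 + 3/2*x_1 - x_2.
Reduce S modulo (g_1, g_2, g_3) in that order:
  leading term x_1*x_2: subtract (63/100*x_2)·g_2 from 63/10*x_1*x_2 + 3/2*x_1 - x_2 → 189/100*x_2**2 + 3/2*x_1 - x_2
  leading term x_2**2: no divisor's leading term divides it; move 189/100*x_2**2 to the remainder.
  leading term x_1: subtract (3/20)·g_2 from 3/2*x_1 - x_2 → -11/20*x_2
  leading term x_2: no divisor's leading term divides it; move -11/20*x_2 to the remainder.
The remainder 189/100*x_2**2 - 11/20*x_2 is nonzero, so it would be added as the next basis element.
This is the inner loop of Buchberger's algorithm — each nonzero remainder becomes a new basis element.

S(g_1, g_2) = 63/10*x_1*x_2 + 3/2*x_1 - x_2; remainder on division = 189/100*x_2**2 - 11/20*x_2.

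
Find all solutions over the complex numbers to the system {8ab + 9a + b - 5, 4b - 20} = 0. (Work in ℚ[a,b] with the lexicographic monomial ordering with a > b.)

Compute a lex Gröbner basis by Buchberger's algorithm.
f_1 = 8ab + 9a + b - 5, LT = ab.
f_2 = 4b - 20, LT = b.

S(f_1,f_2): lcm = ab. S = 49/8a + ⅛b - ⅝.
  leading term a: no divisor's leading term divides it; move 49/8a to the remainder.
  leading term b: subtract (1/32)·f_2 from ⅛b - ⅝ → 0
  remainder 49/8a ≠ 0; add h_3 = 49/8a to the basis.

The other S-polynomials (S(f_1,h_3), S(f_2,h_3)) all reduce to 0 modulo the current basis, so we have a Gröbner basis.
Inter-reduce: drop elements whose leading term is divisible by another's, tail-reduce, and make monic.
Reduced Gröbner basis: {a, b - 5}.

From the last basis element, b - 5 = 0, so b takes values in {5}. Each choice, substituted upward through the basis, yields the corresponding point(s) of the solution set.
  b = 5: the earlier basis element becomes a = 0, giving a = 0 — point (0, 5).

{(0, 5)}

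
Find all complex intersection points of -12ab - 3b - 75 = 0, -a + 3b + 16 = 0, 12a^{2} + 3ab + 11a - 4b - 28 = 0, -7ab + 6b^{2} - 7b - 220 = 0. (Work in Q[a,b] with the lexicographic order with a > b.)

Compute a lex Gröbner basis by Buchberger's algorithm.
f_1 = -12ab - 3b - 75, LT = ab.
f_2 = -a + 3b + 16, LT = a.
f_3 = 12a^{2} + 3ab + 11a - 4b - 28, LT = a^{2}.
f_4 = -7ab + 6b^{2} - 7b - 220, LT = ab.

S(f_1,f_2): lcm = ab. S = 3b^{2} + \tfrac{65}{4}b + \tfrac{25}{4}.
  leading term b^{2}: no divisor's leading term divides it; move 3b^{2} to the remainder.
  leading term b: no divisor's leading term divides it; move \tfrac{65}{4}b to the remainder.
  leading term 1: no divisor's leading term divides it; move \tfrac{25}{4} to the remainder.
  remainder 3b^{2} + \tfrac{65}{4}b + \tfrac{25}{4} ≠ 0; add h_5 = 3b^{2} + \tfrac{65}{4}b + \tfrac{25}{4} to the basis.

S(f_1,f_3): lcm = a^{2}b. S = -\tfrac{1}{4}ab^{2} - \tfrac{2}{3}ab + \tfrac{25}{4}a + \tfrac{1}{3}b^{2} + \tfrac{7}{3}b.
  leading term ab^{2}: subtract (\tfrac{1}{48}b)·f_1 from -\tfrac{1}{4}ab^{2} - \tfrac{2}{3}ab + \tfrac{25}{4}a + \tfrac{1}{3}b^{2} + \tfrac{7}{3}b → -\tfrac{2}{3}ab + \tfrac{25}{4}a + \tfrac{19}{48}b^{2} + \tfrac{187}{48}b
  leading term ab: subtract (\tfrac{1}{18})·f_1 from -\tfrac{2}{3}ab + \tfrac{25}{4}a + \tfrac{19}{48}b^{2} + \tfrac{187}{48}b → \tfrac{25}{4}a + \tfrac{19}{48}b^{2} + \tfrac{65}{16}b + \tfrac{25}{6}
  leading term a: subtract (-\tfrac{25}{4})·f_2 from \tfrac{25}{4}a + \tfrac{19}{48}b^{2} + \tfrac{65}{16}b + \tfrac{25}{6} → \tfrac{19}{48}b^{2} + \tfrac{365}{16}b + \tfrac{625}{6}
  leading term b^{2}: subtract (\tfrac{19}{144})·h_5 from \tfrac{19}{48}b^{2} + \tfrac{365}{16}b + \tfrac{625}{6} → \tfrac{11905}{576}b + \tfrac{59525}{576}
  leading term b: no divisor's leading term divides it; move \tfrac{11905}{576}b to the remainder.
  leading term 1: no divisor's leading term divides it; move \tfrac{59525}{576} to the remainder.
  remainder \tfrac{11905}{576}b + \tfrac{59525}{576} ≠ 0; add h_6 = \tfrac{11905}{576}b + \tfrac{59525}{576} to the basis.

S(f_1,f_4): lcm = ab. S = \tfrac{6}{7}b^{2} - \tfrac{3}{4}b - \tfrac{705}{28}.
  leading term b^{2}: subtract (\tfrac{2}{7})·h_5 from \tfrac{6}{7}b^{2} - \tfrac{3}{4}b - \tfrac{705}{28} → -\tfrac{151}{28}b - \tfrac{755}{28}
  leading term b: subtract (-\tfrac{21744}{83335})·h_6 from -\tfrac{151}{28}b - \tfrac{755}{28} → 0
  remainder 0.

S(f_2,f_3): lcm = a^{2}. S = -\tfrac{13}{4}ab - \tfrac{203}{12}a + \tfrac{1}{3}b + \tfrac{7}{3}.
  leading term ab: subtract (\tfrac{13}{48})·f_1 from -\tfrac{13}{4}ab - \tfrac{203}{12}a + \tfrac{1}{3}b + \tfrac{7}{3} → -\tfrac{203}{12}a + \tfrac{55}{48}b + \tfrac{1087}{48}
  leading term a: subtract (\tfrac{203}{12})·f_2 from -\tfrac{203}{12}a + \tfrac{55}{48}b + \tfrac{1087}{48} → -\tfrac{2381}{48}b - \tfrac{11905}{48}
  leading term b: subtract (-\tfrac{12}{5})·h_6 from -\tfrac{2381}{48}b - \tfrac{11905}{48} → 0
  remainder 0.

S(f_2,f_4): lcm = ab. S = -\tfrac{15}{7}b^{2} - 17b - \tfrac{220}{7}.
  leading term b^{2}: subtract (-\tfrac{5}{7})·h_5 from -\tfrac{15}{7}b^{2} - 17b - \tfrac{220}{7} → -\tfrac{151}{28}b - \tfrac{755}{28}
  leading term b: subtract (-\tfrac{21744}{83335})·h_6 from -\tfrac{151}{28}b - \tfrac{755}{28} → 0
  remainder 0.

S(f_3,f_4): lcm = a^{2}b. S = \tfrac{31}{28}ab^{2} - \tfrac{1}{12}ab - \tfrac{220}{7}a - \tfrac{1}{3}b^{2} - \tfrac{7}{3}b.
  leading term ab^{2}: subtract (-\tfrac{31}{336}b)·f_1 from \tfrac{31}{28}ab^{2} - \tfrac{1}{12}ab - \tfrac{220}{7}a - \tfrac{1}{3}b^{2} - \tfrac{7}{3}b → -\tfrac{1}{12}ab - \tfrac{220}{7}a - \tfrac{205}{336}b^{2} - \tfrac{3109}{336}b
  leading term ab: subtract (\tfrac{1}{144})·f_1 from -\tfrac{1}{12}ab - \tfrac{220}{7}a - \tfrac{205}{336}b^{2} - \tfrac{3109}{336}b → -\tfrac{220}{7}a - \tfrac{205}{336}b^{2} - \tfrac{517}{56}b + \tfrac{25}{48}
  leading term a: subtract (\tfrac{220}{7})·f_2 from -\tfrac{220}{7}a - \tfrac{205}{336}b^{2} - \tfrac{517}{56}b + \tfrac{25}{48} → -\tfrac{205}{336}b^{2} - \tfrac{5797}{56}b - \tfrac{168785}{336}
  leading term b^{2}: subtract (-\tfrac{205}{1008})·h_5 from -\tfrac{205}{336}b^{2} - \tfrac{5797}{56}b - \tfrac{168785}{336} → -\tfrac{404059}{4032}b - \tfrac{2020295}{4032}
  leading term b: subtract (-\tfrac{404059}{83335})·h_6 from -\tfrac{404059}{4032}b - \tfrac{2020295}{4032} → 0
  remainder 0.

S(f_1,h_5): lcm = ab^{2}. S = -\tfrac{65}{12}ab - \tfrac{25}{12}a + \tfrac{1}{4}b^{2} + \tfrac{25}{4}b.
  leading term ab: subtract (\tfrac{65}{144})·f_1 from -\tfrac{65}{12}ab - \tfrac{25}{12}a + \tfrac{1}{4}b^{2} + \tfrac{25}{4}b → -\tfrac{25}{12}a + \tfrac{1}{4}b^{2} + \tfrac{365}{48}b + \tfrac{1625}{48}
  leading term a: subtract (\tfrac{25}{12})·f_2 from -\tfrac{25}{12}a + \tfrac{1}{4}b^{2} + \tfrac{365}{48}b + \tfrac{1625}{48} → \tfrac{1}{4}b^{2} + \tfrac{65}{48}b + \tfrac{25}{48}
  leading term b^{2}: subtract (\tfrac{1}{12})·h_5 from \tfrac{1}{4}b^{2} + \tfrac{65}{48}b + \tfrac{25}{48} → 0
  remainder 0.

S(f_2,h_5): leading monomials are coprime, so the S-polynomial reduces to 0 (Buchberger's first criterion).
S(f_3,h_5): leading monomials are coprime, so the S-polynomial reduces to 0 (Buchberger's first criterion).
S(f_4,h_5): lcm = ab^{2}. S = -\tfrac{65}{12}ab - \tfrac{25}{12}a - \tfrac{6}{7}b^{3} + b^{2} + \tfrac{220}{7}b.
  leading term ab: subtract (\tfrac{65}{144})·f_1 from -\tfrac{65}{12}ab - \tfrac{25}{12}a - \tfrac{6}{7}b^{3} + b^{2} + \tfrac{220}{7}b → -\tfrac{25}{12}a - \tfrac{6}{7}b^{3} + b^{2} + \tfrac{11015}{336}b + \tfrac{1625}{48}
  leading term a: subtract (\tfrac{25}{12})·f_2 from -\tfrac{25}{12}a - \tfrac{6}{7}b^{3} + b^{2} + \tfrac{11015}{336}b + \tfrac{1625}{48} → -\tfrac{6}{7}b^{3} + b^{2} + \tfrac{8915}{336}b + \tfrac{25}{48}
  leading term b^{3}: subtract (-\tfrac{2}{7}b)·h_5 from -\tfrac{6}{7}b^{3} + b^{2} + \tfrac{8915}{336}b + \tfrac{25}{48} → \tfrac{79}{14}b^{2} + \tfrac{9515}{336}b + \tfrac{25}{48}
  leading term b^{2}: subtract (\tfrac{79}{42})·h_5 from \tfrac{79}{14}b^{2} + \tfrac{9515}{336}b + \tfrac{25}{48} → -\tfrac{755}{336}b - \tfrac{3775}{336}
  leading term b: subtract (-\tfrac{1812}{16667})·h_6 from -\tfrac{755}{336}b - \tfrac{3775}{336} → 0
  remainder 0.

S(f_1,h_6): lcm = ab. S = -5a + \tfrac{1}{4}b + \tfrac{25}{4}.
  leading term a: subtract (5)·f_2 from -5a + \tfrac{1}{4}b + \tfrac{25}{4} → -\tfrac{59}{4}b - \tfrac{295}{4}
  leading term b: subtract (-\tfrac{8496}{11905})·h_6 from -\tfrac{59}{4}b - \tfrac{295}{4} → 0
  remainder 0.

S(f_2,h_6): leading monomials are coprime, so the S-polynomial reduces to 0 (Buchberger's first criterion).
S(f_3,h_6): leading monomials are coprime, so the S-polynomial reduces to 0 (Buchberger's first criterion).
S(f_4,h_6): lcm = ab. S = -5a - \tfrac{6}{7}b^{2} + b + \tfrac{220}{7}.
  leading term a: subtract (5)·f_2 from -5a - \tfrac{6}{7}b^{2} + b + \tfrac{220}{7} → -\tfrac{6}{7}b^{2} - 14b - \tfrac{340}{7}
  leading term b^{2}: subtract (-\tfrac{2}{7})·h_5 from -\tfrac{6}{7}b^{2} - 14b - \tfrac{340}{7} → -\tfrac{131}{14}b - \tfrac{655}{14}
  leading term b: subtract (-\tfrac{37728}{83335})·h_6 from -\tfrac{131}{14}b - \tfrac{655}{14} → 0
  remainder 0.

S(h_5,h_6): lcm = b^{2}. S = \tfrac{5}{12}b + \tfrac{25}{12}.
  leading term b: subtract (\tfrac{48}{2381})·h_6 from \tfrac{5}{12}b + \tfrac{25}{12} → 0
  remainder 0.

Every S-polynomial of the final basis reduces to 0, so we have a Gröbner basis.
Inter-reduce: drop elements whose leading term is divisible by another's, tail-reduce, and make monic.
Reduced Gröbner basis: {a - 1, b + 5}.

A lex Gröbner basis eliminates variables successively. Here b + 5 depends only on b, with roots {-5}; lifting each root through the earlier basis elements recovers the full solutions.
  b = -5: the earlier basis element becomes a - 1 = 0, giving a = 1 — point (1, -5).
Each listed point satisfies every original equation (direct substitution).

{(1, -5)}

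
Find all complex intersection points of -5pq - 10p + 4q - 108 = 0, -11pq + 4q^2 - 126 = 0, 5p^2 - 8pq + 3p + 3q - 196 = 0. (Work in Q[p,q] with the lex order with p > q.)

{(-5, 2)}

Compute a lex Gröbner basis by Buchberger's algorithm.
f_1 = -5pq - 10p + 4q - 108, LT = pq.
f_2 = -11pq + 4q^2 - 126, LT = pq.
f_3 = 5p^2 - 8pq + 3p + 3q - 196, LT = p^2.

S(f_1,f_2): lcm = pq. S = 2p + 4/11q^2 - 4/5q + 558/55.
  leading term p: no divisor's leading term divides it; move 2p to the remainder.
  leading term q^2: no divisor's leading term divides it; move 4/11q^2 to the remainder.
  leading term q: no divisor's leading term divides it; move -4/5q to the remainder.
  leading term 1: no divisor's leading term divides it; move 558/55 to the remainder.
  remainder 2p + 4/11q^2 - 4/5q + 558/55 ≠ 0; add h_4 = 2p + 4/11q^2 - 4/5q + 558/55 to the basis.

S(f_1,f_3): lcm = p^2q. S = 2p^2 + 8/5pq^2 - 7/5pq + 108/5p - 3/5q^2 + 196/5q.
  leading term p^2: subtract (2/5)·f_3 from 2p^2 + 8/5pq^2 - 7/5pq + 108/5p - 3/5q^2 + 196/5q → 8/5pq^2 + 9/5pq + 102/5p - 3/5q^2 + 38q + 392/5
  leading term pq^2: subtract (-8/25q)·f_1 from 8/5pq^2 + 9/5pq + 102/5p - 3/5q^2 + 38q + 392/5 → -7/5pq + 102/5p + 17/25q^2 + 86/25q + 392/5
  leading term pq: subtract (7/25)·f_1 from -7/5pq + 102/5p + 17/25q^2 + 86/25q + 392/5 → 116/5p + 17/25q^2 + 58/25q + 2716/25
  leading term p: subtract (58/5)·h_4 from 116/5p + 17/25q^2 + 58/25q + 2716/25 → -973/275q^2 + 58/5q - 2488/275
  leading term q^2: no divisor's leading term divides it; move -973/275q^2 to the remainder.
  leading term q: no divisor's leading term divides it; move 58/5q to the remainder.
  leading term 1: no divisor's leading term divides it; move -2488/275 to the remainder.
  remainder -973/275q^2 + 58/5q - 2488/275 ≠ 0; add h_5 = -973/275q^2 + 58/5q - 2488/275 to the basis.

S(f_2,f_3): lcm = p^2q. S = 68/55pq^2 - 3/5pq + 126/11p - 3/5q^2 + 196/5q.
  leading term pq^2: subtract (-68/275q)·f_1 from 68/55pq^2 - 3/5pq + 126/11p - 3/5q^2 + 196/5q → -169/55pq + 126/11p + 107/275q^2 + 3436/275q
  leading term pq: subtract (169/275)·f_1 from -169/55pq + 126/11p + 107/275q^2 + 3436/275q → 88/5p + 107/275q^2 + 552/55q + 18252/275
  leading term p: subtract (44/5)·h_4 from 88/5p + 107/275q^2 + 552/55q + 18252/275 → -773/275q^2 + 4696/275q - 252/11
  leading term q^2: subtract (773/973)·h_5 from -773/275q^2 + 4696/275q - 252/11 → 2103338/267575q - 4206676/267575
  leading term q: no divisor's leading term divides it; move 2103338/267575q to the remainder.
  leading term 1: no divisor's leading term divides it; move -4206676/267575 to the remainder.
  remainder 2103338/267575q - 4206676/267575 ≠ 0; add h_6 = 2103338/267575q - 4206676/267575 to the basis.

S(f_1,h_4): lcm = pq. S = 2p - 2/11q^3 + 2/5q^2 - 323/55q + 108/5.
  leading term p: subtract (1)·h_4 from 2p - 2/11q^3 + 2/5q^2 - 323/55q + 108/5 → -2/11q^3 + 2/55q^2 - 279/55q + 126/11
  leading term q^3: subtract (50/973q)·h_5 from -2/11q^3 + 2/55q^2 - 279/55q + 126/11 → -29954/53515q^2 - 22417/4865q + 126/11
  leading term q^2: subtract (149770/946729)·h_5 from -29954/53515q^2 - 22417/4865q + 126/11 → -30498401/4733645q + 60996802/4733645
  leading term q: subtract (-1595/1946)·h_6 from -30498401/4733645q + 60996802/4733645 → 0
  remainder 0.

S(f_2,h_4): lcm = pq. S = -2/11q^3 + 2/55q^2 - 279/55q + 126/11.
  leading term q^3: subtract (50/973q)·h_5 from -2/11q^3 + 2/55q^2 - 279/55q + 126/11 → -29954/53515q^2 - 22417/4865q + 126/11
  leading term q^2: subtract (149770/946729)·h_5 from -29954/53515q^2 - 22417/4865q + 126/11 → -30498401/4733645q + 60996802/4733645
  leading term q: subtract (-1595/1946)·h_6 from -30498401/4733645q + 60996802/4733645 → 0
  remainder 0.

S(f_3,h_4): lcm = p^2. S = -2/11pq^2 - 6/5pq - 246/55p + 3/5q - 196/5.
  leading term pq^2: subtract (2/55q)·f_1 from -2/11pq^2 - 6/5pq - 246/55p + 3/5q - 196/5 → -46/55pq - 246/55p - 8/55q^2 + 249/55q - 196/5
  leading term pq: subtract (46/275)·f_1 from -46/55pq - 246/55p - 8/55q^2 + 249/55q - 196/5 → -14/5p - 8/55q^2 + 1061/275q - 5812/275
  leading term p: subtract (-7/5)·h_4 from -14/5p - 8/55q^2 + 1061/275q - 5812/275 → 4/11q^2 + 753/275q - 1906/275
  leading term q^2: subtract (-100/973)·h_5 from 4/11q^2 + 753/275q - 1906/275 → 1051669/267575q - 2103338/267575
  leading term q: subtract (1/2)·h_6 from 1051669/267575q - 2103338/267575 → 0
  remainder 0.

S(f_1,h_5): lcm = pq^2. S = 5136/973pq - 2488/973p - 4/5q^2 + 108/5q.
  leading term pq: subtract (-5136/4865)·f_1 from 5136/973pq - 2488/973p - 4/5q^2 + 108/5q → -12760/973p - 4/5q^2 + 125628/4865q - 554688/4865
  leading term p: subtract (-6380/973)·h_4 from -12760/973p - 4/5q^2 + 125628/4865q - 554688/4865 → 7708/4865q^2 + 100108/4865q - 231048/4865
  leading term q^2: subtract (-423940/946729)·h_5 from 7708/4865q^2 + 100108/4865q - 231048/4865 → 121993604/4733645q - 243987208/4733645
  leading term q: subtract (3190/973)·h_6 from 121993604/4733645q - 243987208/4733645 → 0
  remainder 0.

S(f_2,h_5): lcm = pq^2. S = 3190/973pq - 2488/973p - 4/11q^3 + 126/11q.
  leading term pq: subtract (-638/973)·f_1 from 3190/973pq - 2488/973p - 4/11q^3 + 126/11q → -8868/973p - 4/11q^3 + 150670/10703q - 68904/973
  leading term p: subtract (-4434/973)·h_4 from -8868/973p - 4/11q^3 + 150670/10703q - 68904/973 → -4/11q^3 + 17736/10703q^2 + 558254/53515q - 1315548/53515
  leading term q^3: subtract (100/973q)·h_5 from -4/11q^3 + 17736/10703q^2 + 558254/53515q - 1315548/53515 → 4976/10703q^2 + 55274/4865q - 1315548/53515
  leading term q^2: subtract (-124400/946729)·h_5 from 4976/10703q^2 + 55274/4865q - 1315548/53515 → 60996802/4733645q - 121993604/4733645
  leading term q: subtract (1595/973)·h_6 from 60996802/4733645q - 121993604/4733645 → 0
  remainder 0.

S(f_3,h_5): leading monomials are coprime, so the S-polynomial reduces to 0 (Buchberger's first criterion).
S(h_4,h_5): leading monomials are coprime, so the S-polynomial reduces to 0 (Buchberger's first criterion).
S(f_1,h_6): lcm = pq. S = 4p - 4/5q + 108/5.
  leading term p: subtract (2)·h_4 from 4p - 4/5q + 108/5 → -8/11q^2 + 4/5q + 72/55
  leading term q^2: subtract (200/973)·h_5 from -8/11q^2 + 4/5q + 72/55 → -7708/4865q + 15416/4865
  leading term q: subtract (-211970/1051669)·h_6 from -7708/4865q + 15416/4865 → 0
  remainder 0.

S(f_2,h_6): lcm = pq. S = 2p - 4/11q^2 + 126/11.
  leading term p: subtract (1)·h_4 from 2p - 4/11q^2 + 126/11 → -8/11q^2 + 4/5q + 72/55
  leading term q^2: subtract (200/973)·h_5 from -8/11q^2 + 4/5q + 72/55 → -7708/4865q + 15416/4865
  leading term q: subtract (-211970/1051669)·h_6 from -7708/4865q + 15416/4865 → 0
  remainder 0.

S(f_3,h_6): leading monomials are coprime, so the S-polynomial reduces to 0 (Buchberger's first criterion).
S(h_4,h_6): leading monomials are coprime, so the S-polynomial reduces to 0 (Buchberger's first criterion).
S(h_5,h_6): lcm = q^2. S = -1244/973q + 2488/973.
  leading term q: subtract (-171050/1051669)·h_6 from -1244/973q + 2488/973 → 0
  remainder 0.

Every S-polynomial of the final basis reduces to 0, so we have a Gröbner basis.
Inter-reduce: drop elements whose leading term is divisible by another's, tail-reduce, and make monic.
Reduced Gröbner basis: {p + 5, q - 2}.

Since the basis is lex-ordered, q - 2 is univariate in q. Its roots are {2}. Back-substituting each root into the other basis elements fixes the other coordinates.
  q = 2: the earlier basis element becomes p + 5 = 0, giving p = -5 — point (-5, 2).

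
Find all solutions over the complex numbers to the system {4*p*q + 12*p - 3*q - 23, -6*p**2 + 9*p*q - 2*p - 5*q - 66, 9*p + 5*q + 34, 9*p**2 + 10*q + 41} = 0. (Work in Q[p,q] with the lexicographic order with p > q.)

{(-1, -5)}

Compute a lex Gröbner basis by Buchberger's algorithm.
f_1 = 4*p*q + 12*p - 3*q - 23, LT = p*q.
f_2 = -6*p**2 + 9*p*q - 2*p - 5*q - 66, LT = p**2.
f_3 = 9*p + 5*q + 34, LT = p.
f_4 = 9*p**2 + 10*q + 41, LT = p**2.

S(f_1,f_2): lcm = p**2*q. S = 3*p**2 + 3/2*p*q**2 - 13/12*p*q - 23/4*p - 5/6*q**2 - 11*q.
  reduce S modulo (f_1, f_2, f_3, f_4):
  remainder 7/24*q**2 - 539/144*q - 3745/144 ≠ 0; add h_5 = 7/24*q**2 - 539/144*q - 3745/144 to the basis.

S(f_1,f_3): lcm = p*q. S = 3*p - 5/9*q**2 - 163/36*q - 23/4.
  reduce S modulo (f_1, f_2, f_3, f_4, h_5):
  remainder -1439/108*q - 7195/108 ≠ 0; add h_6 = -1439/108*q - 7195/108 to the basis.

The other S-polynomials (S(f_1,f_4), S(f_2,f_3), S(f_2,f_4), S(f_3,f_4), S(f_1,h_5), S(f_2,h_5), S(f_3,h_5), S(f_4,h_5), S(f_1,h_6), S(f_2,h_6), S(f_3,h_6), S(f_4,h_6), S(h_5,h_6)) all reduce to 0 modulo the current basis, so we have a Gröbner basis.
Inter-reduce: drop elements whose leading term is divisible by another's, tail-reduce, and make monic.
Reduced Gröbner basis: {p + 1, q + 5}.

Elimination: the polynomial q + 5 lies in the elimination ideal for q, so q ∈ {-5}. For each such q, the remaining basis elements (now univariate) give the rest of the solution.
  q = -5: the earlier basis element becomes p + 1 = 0, giving p = -1 — point (-1, -5).
This is the nonlinear analogue of row-reducing a linear system.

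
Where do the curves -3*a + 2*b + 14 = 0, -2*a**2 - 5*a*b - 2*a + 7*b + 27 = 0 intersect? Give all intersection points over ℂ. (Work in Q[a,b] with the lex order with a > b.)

Compute a lex Gröbner basis by Buchberger's algorithm.
f_1 = -3*a + 2*b + 14, LT = a.
f_2 = -2*a**2 - 5*a*b - 2*a + 7*b + 27, LT = a**2.

S(f_1,f_2): lcm = a**2. S = -19/6*a*b - 17/3*a + 7/2*b + 27/2.
  reduce S modulo (f_1, f_2):
  remainder -19/9*b**2 - 271/18*b - 233/18 ≠ 0; add h_3 = -19/9*b**2 - 271/18*b - 233/18 to the basis.

The other S-polynomials (S(f_1,h_3), S(f_2,h_3)) all reduce to 0 modulo the current basis, so we have a Gröbner basis.
Inter-reduce: drop elements whose leading term is divisible by another's, tail-reduce, and make monic.
Reduced Gröbner basis: {a - 2/3*b - 14/3, b**2 + 271/38*b + 233/38}.

Since the basis is lex-ordered, b**2 + 271/38*b + 233/38 is univariate in b. Its roots are {-233/38, -1}. Back-substituting each root into the other basis elements fixes the other coordinates.
  b = -233/38: the earlier basis element becomes a - 11/19 = 0, giving a = 11/19 — point (11/19, -233/38).
  b = -1: the earlier basis element becomes a - 4 = 0, giving a = 4 — point (4, -1).

{(11/19, -233/38), (4, -1)}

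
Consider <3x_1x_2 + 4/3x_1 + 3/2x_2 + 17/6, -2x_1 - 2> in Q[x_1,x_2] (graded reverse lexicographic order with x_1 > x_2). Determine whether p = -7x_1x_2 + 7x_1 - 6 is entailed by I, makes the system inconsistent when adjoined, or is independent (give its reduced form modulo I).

First compute the reduced Gröbner basis of I by Buchberger's algorithm.
f_1 = 3x_1x_2 + 4/3x_1 + 3/2x_2 + 17/6, LT = x_1x_2.
f_2 = -2x_1 - 2, LT = x_1.

S(f_1,f_2): lcm = x_1x_2. S = 4/9x_1 - 1/2x_2 + 17/18.
  leading term x_1: subtract (-2/9)·f_2 from 4/9x_1 - 1/2x_2 + 17/18 → -1/2x_2 + 1/2
  leading term x_2: no divisor's leading term divides it; move -1/2x_2 to the remainder.
  leading term 1: no divisor's leading term divides it; move 1/2 to the remainder.
  remainder -1/2x_2 + 1/2 ≠ 0; add h_3 = -1/2x_2 + 1/2 to the basis.

S(f_1,h_3): lcm = x_1x_2. S = 13/9x_1 + 1/2x_2 + 17/18.
  leading term x_1: subtract (-13/18)·f_2 from 13/9x_1 + 1/2x_2 + 17/18 → 1/2x_2 - 1/2
  leading term x_2: subtract (-1)·h_3 from 1/2x_2 - 1/2 → 0
  remainder 0.

S(f_2,h_3): leading monomials are coprime, so the S-polynomial reduces to 0 (Buchberger's first criterion).
Every S-polynomial of the final basis reduces to 0, so we have a Gröbner basis.
Inter-reduce: drop elements whose leading term is divisible by another's, tail-reduce, and make monic.
Reduced Gröbner basis: {x_1 + 1, x_2 - 1}.
Label its elements g_1 = x_1 + 1, g_2 = x_2 - 1.

Reduce p = -7x_1x_2 + 7x_1 - 6 modulo G:
  leading term x_1x_2: subtract (-7x_2)·g_1 from -7x_1x_2 + 7x_1 - 6 → 7x_1 + 7x_2 - 6
  leading term x_1: subtract (7)·g_1 from 7x_1 + 7x_2 - 6 → 7x_2 - 13
  leading term x_2: subtract (7)·g_2 from 7x_2 - 13 → -6
  leading term 1: no divisor's leading term divides it; move -6 to the remainder.
  normal form = -6.
The normal form is nonzero, so p ∉ I. Since p minus its normal form lies in I, I + (p) = I + (r) where r = -6; decide whether this ideal is the whole ring.
Here r = -6 is a nonzero constant, hence a unit: 1 ∈ I + (p), the Gröbner basis of I + (p) is {1}, and the enlarged system has no common solution — adjoining p is inconsistent.

Adjoining -7x_1x_2 + 7x_1 - 6 makes the ideal the whole ring: the system is inconsistent.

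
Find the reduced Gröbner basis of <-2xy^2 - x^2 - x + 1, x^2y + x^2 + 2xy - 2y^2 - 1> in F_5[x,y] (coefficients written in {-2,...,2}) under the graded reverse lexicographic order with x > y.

G = {y^4 + x^2 + xy + y^2 + x + 2y - 2, x^3 - y^3 - xy + y^2 + x + 2y + 1, x^2y + x^2 + 2xy - 2y^2 - 1, xy^2 - 2x^2 - 2x + 2}

f_1 = -2xy^2 - x^2 - x + 1, LT = xy^2.
f_2 = x^2y + x^2 + 2xy - 2y^2 - 1, LT = x^2y.

S(f_1,f_2): lcm = x^2y^2. S = -2x^3 - x^2y - 2xy^2 + 2y^3 - 2x^2 + 2x + y.
  leading term x^3: no divisor's leading term divides it; move -2x^3 to the remainder.
  leading term x^2y: subtract (-1)·f_2 from -x^2y - 2xy^2 + 2y^3 - 2x^2 + 2x + y → -2xy^2 + 2y^3 - x^2 + 2xy - 2y^2 + 2x + y - 1
  leading term xy^2: subtract (1)·f_1 from -2xy^2 + 2y^3 - x^2 + 2xy - 2y^2 + 2x + y - 1 → 2y^3 + 2xy - 2y^2 - 2x + y - 2
  leading term y^3: no divisor's leading term divides it; move 2y^3 to the remainder.
  leading term xy: no divisor's leading term divides it; move 2xy to the remainder.
  leading term y^2: no divisor's leading term divides it; move -2y^2 to the remainder.
  leading term x: no divisor's leading term divides it; move -2x to the remainder.
  leading term y: no divisor's leading term divides it; move y to the remainder.
  leading term 1: no divisor's leading term divides it; move -2 to the remainder.
  remainder -2x^3 + 2y^3 + 2xy - 2y^2 - 2x + y - 2 ≠ 0; add g_3 = -2x^3 + 2y^3 + 2xy - 2y^2 - 2x + y - 2 to the basis.

S(f_1,g_3): lcm = x^3y^2. S = y^5 - 2x^4 + xy^3 - y^4 - 2x^3 - xy^2 - 2y^3 + 2x^2 - y^2.
  leading term y^5: no divisor's leading term divides it; move y^5 to the remainder.
  leading term x^4: subtract (x)·g_3 from -2x^4 + xy^3 - y^4 - 2x^3 - xy^2 - 2y^3 + 2x^2 - y^2 → -xy^3 - y^4 - 2x^3 - 2x^2y + xy^2 - 2y^3 - x^2 - xy - y^2 + 2x
  leading term xy^3: subtract (-2y)·f_1 from -xy^3 - y^4 - 2x^3 - 2x^2y + xy^2 - 2y^3 - x^2 - xy - y^2 + 2x → -y^4 - 2x^3 + x^2y + xy^2 - 2y^3 - x^2 + 2xy - y^2 + 2x + 2y
  leading term y^4: no divisor's leading term divides it; move -y^4 to the remainder.
  leading term x^3: subtract (1)·g_3 from -2x^3 + x^2y + xy^2 - 2y^3 - x^2 + 2xy - y^2 + 2x + 2y → x^2y + xy^2 + y^3 - x^2 + y^2 - x + y + 2
  leading term x^2y: subtract (1)·f_2 from x^2y + xy^2 + y^3 - x^2 + y^2 - x + y + 2 → xy^2 + y^3 - 2x^2 - 2xy - 2y^2 - x + y - 2
  leading term xy^2: subtract (2)·f_1 from xy^2 + y^3 - 2x^2 - 2xy - 2y^2 - x + y - 2 → y^3 - 2xy - 2y^2 + x + y + 1
  leading term y^3: no divisor's leading term divides it; move y^3 to the remainder.
  leading term xy: no divisor's leading term divides it; move -2xy to the remainder.
  leading term y^2: no divisor's leading term divides it; move -2y^2 to the remainder.
  leading term x: no divisor's leading term divides it; move x to the remainder.
  leading term y: no divisor's leading term divides it; move y to the remainder.
  leading term 1: no divisor's leading term divides it; move 1 to the remainder.
  remainder y^5 - y^4 + y^3 - 2xy - 2y^2 + x + y + 1 ≠ 0; add g_4 = y^5 - y^4 + y^3 - 2xy - 2y^2 + x + y + 1 to the basis.

S(f_2,g_3): lcm = x^3y. S = y^4 + x^3 + 2x^2y - xy^2 - y^3 - xy - 2y^2 - x - y.
  leading term y^4: no divisor's leading term divides it; move y^4 to the remainder.
  leading term x^3: subtract (2)·g_3 from x^3 + 2x^2y - xy^2 - y^3 - xy - 2y^2 - x - y → 2x^2y - xy^2 + 2y^2 - 2x + 2y - 1
  leading term x^2y: subtract (2)·f_2 from 2x^2y - xy^2 + 2y^2 - 2x + 2y - 1 → -xy^2 - 2x^2 + xy + y^2 - 2x + 2y + 1
  leading term xy^2: subtract (-2)·f_1 from -xy^2 - 2x^2 + xy + y^2 - 2x + 2y + 1 → x^2 + xy + y^2 + x + 2y - 2
  leading term x^2: no divisor's leading term divides it; move x^2 to the remainder.
  leading term xy: no divisor's leading term divides it; move xy to the remainder.
  leading term y^2: no divisor's leading term divides it; move y^2 to the remainder.
  leading term x: no divisor's leading term divides it; move x to the remainder.
  leading term y: no divisor's leading term divides it; move 2y to the remainder.
  leading term 1: no divisor's leading term divides it; move -2 to the remainder.
  remainder y^4 + x^2 + xy + y^2 + x + 2y - 2 ≠ 0; add g_5 = y^4 + x^2 + xy + y^2 + x + 2y - 2 to the basis.

The other S-polynomials (S(f_1,g_4), S(f_2,g_4), S(g_3,g_4), S(f_1,g_5), S(f_2,g_5), S(g_3,g_5), S(g_4,g_5)) all reduce to 0 modulo the current basis, so we have a Gröbner basis.
Inter-reduce: drop elements whose leading term is divisible by another's, tail-reduce, and make monic.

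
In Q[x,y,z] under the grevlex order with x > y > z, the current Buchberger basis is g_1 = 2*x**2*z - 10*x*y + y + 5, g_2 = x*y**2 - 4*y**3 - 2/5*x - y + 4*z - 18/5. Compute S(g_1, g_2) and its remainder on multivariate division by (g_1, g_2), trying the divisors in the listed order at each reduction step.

lcm(LM(g_1), LM(g_2)) = x**2*y**2*z.
S = (lcm/LT(g_1))·g_1 − (lcm/LT(g_2))·g_2 = 4*x*y**3*z - 5*x*y**3 + 1/2*y**3 + 2/5*x**2*z + x*y*z - 4*x*z**2 + 5/2*y**2 + 18/5*x*z.
Reduce S modulo (g_1, g_2) in that order:
  leading term x*y**3*z: subtract (4*y*z)·g_2 from 4*x*y**3*z - 5*x*y**3 + 1/2*y**3 + 2/5*x**2*z + x*y*z - 4*x*z**2 + 5/2*y**2 + 18/5*x*z → 16*y**4*z - 5*x*y**3 + 1/2*y**3 + 2/5*x**2*z + 13/5*x*y*z + 4*y**2*z - 4*x*z**2 - 16*y*z**2 + 5/2*y**2 + 18/5*x*z + 72/5*y*z
  leading term y**4*z: no divisor's leading term divides it; move 16*y**4*z to the remainder.
  leading term x*y**3: subtract (-5*y)·g_2 from -5*x*y**3 + 1/2*y**3 + 2/5*x**2*z + 13/5*x*y*z + 4*y**2*z - 4*x*z**2 - 16*y*z**2 + 5/2*y**2 + 18/5*x*z + 72/5*y*z → -20*y**4 + 1/2*y**3 + 2/5*x**2*z + 13/5*x*y*z + 4*y**2*z - 4*x*z**2 - 16*y*z**2 - 2*x*y - 5/2*y**2 + 18/5*x*z + 172/5*y*z - 18*y
  leading term y**4: no divisor's leading term divides it; move -20*y**4 to the remainder.
  leading term y**3: no divisor's leading term divides it; move 1/2*y**3 to the remainder.
  leading term x**2*z: subtract (1/5)·g_1 from 2/5*x**2*z + 13/5*x*y*z + 4*y**2*z - 4*x*z**2 - 16*y*z**2 - 2*x*y - 5/2*y**2 + 18/5*x*z + 172/5*y*z - 18*y → 13/5*x*y*z + 4*y**2*z - 4*x*z**2 - 16*y*z**2 - 5/2*y**2 + 18/5*x*z + 172/5*y*z - 91/5*y - 1
  leading term x*y*z: no divisor's leading term divides it; move 13/5*x*y*z to the remainder.
  leading term y**2*z: no divisor's leading term divides it; move 4*y**2*z to the remainder.
  leading term x*z**2: no divisor's leading term divides it; move -4*x*z**2 to the remainder.
  leading term y*z**2: no divisor's leading term divides it; move -16*y*z**2 to the remainder.
  leading term y**2: no divisor's leading term divides it; move -5/2*y**2 to the remainder.
  leading term x*z: no divisor's leading term divides it; move 18/5*x*z to the remainder.
  leading term y*z: no divisor's leading term divides it; move 172/5*y*z to the remainder.
  leading term y: no divisor's leading term divides it; move -91/5*y to the remainder.
  leading term 1: no divisor's leading term divides it; move -1 to the remainder.
The remainder 16*y**4*z - 20*y**4 + 1/2*y**3 + 13/5*x*y*z + 4*y**2*z - 4*x*z**2 - 16*y*z**2 - 5/2*y**2 + 18/5*x*z + 172/5*y*z - 91/5*y - 1 is nonzero, so it would be added as the next basis element.

S(g_1, g_2) = 4*x*y**3*z - 5*x*y**3 + 1/2*y**3 + 2/5*x**2*z + x*y*z - 4*x*z**2 + 5/2*y**2 + 18/5*x*z; remainder on division = 16*y**4*z - 20*y**4 + 1/2*y**3 + 13/5*x*y*z + 4*y**2*z - 4*x*z**2 - 16*y*z**2 - 5/2*y**2 + 18/5*x*z + 172/5*y*z - 91/5*y - 1.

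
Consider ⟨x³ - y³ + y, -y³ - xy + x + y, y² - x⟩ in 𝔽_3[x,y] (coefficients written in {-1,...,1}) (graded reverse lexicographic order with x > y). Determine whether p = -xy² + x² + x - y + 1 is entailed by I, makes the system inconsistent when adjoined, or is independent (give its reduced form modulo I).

First compute the reduced Gröbner basis of I by Buchberger's algorithm.
f_1 = x³ - y³ + y, LT = x³.
f_2 = -y³ - xy + x + y, LT = y³.
f_3 = y² - x, LT = y².

S(f_2,f_3): lcm = y³. S = -xy - x - y.
  leading term xy: no divisor's leading term divides it; move -xy to the remainder.
  leading term x: no divisor's leading term divides it; move -x to the remainder.
  leading term y: no divisor's leading term divides it; move -y to the remainder.
  remainder -xy - x - y ≠ 0; add h_4 = -xy - x - y to the basis.

S(f_1,h_4): lcm = x³y. S = -y⁴ - x³ - x²y + y².
  leading term y⁴: subtract (y)·f_2 from -y⁴ - x³ - x²y + y² → -x³ - x²y + xy² - xy
  leading term x³: subtract (-1)·f_1 from -x³ - x²y + xy² - xy → -x²y + xy² - y³ - xy + y
  leading term x²y: subtract (x)·h_4 from -x²y + xy² - y³ - xy + y → xy² - y³ + x² + y
  leading term xy²: subtract (x)·f_3 from xy² - y³ + x² + y → -y³ - x² + y
  leading term y³: subtract (1)·f_2 from -y³ - x² + y → -x² + xy - x
  leading term x²: no divisor's leading term divides it; move -x² to the remainder.
  leading term xy: subtract (-1)·h_4 from xy - x → x - y
  leading term x: no divisor's leading term divides it; move x to the remainder.
  leading term y: no divisor's leading term divides it; move -y to the remainder.
  remainder -x² + x - y ≠ 0; add h_5 = -x² + x - y to the basis.

S(f_3,h_4): lcm = xy². S = -x² - xy - y².
  leading term x²: subtract (1)·h_5 from -x² - xy - y² → -xy - y² - x + y
  leading term xy: subtract (1)·h_4 from -xy - y² - x + y → -y² - y
  leading term y²: subtract (-1)·f_3 from -y² - y → -x - y
  leading term x: no divisor's leading term divides it; move -x to the remainder.
  leading term y: no divisor's leading term divides it; move -y to the remainder.
  remainder -x - y ≠ 0; add h_6 = -x - y to the basis.

S(f_1,h_5): lcm = x³. S = -y³ + x² - xy + y.
  leading term y³: subtract (1)·f_2 from -y³ + x² - xy + y → x² - x
  leading term x²: subtract (-1)·h_5 from x² - x → -y
  leading term y: no divisor's leading term divides it; move -y to the remainder.
  remainder -y ≠ 0; add h_7 = -y to the basis.

The other S-polynomials (S(f_1,f_2), S(f_1,f_3), S(f_2,h_4), S(f_2,h_5), S(f_3,h_5), S(h_4,h_5), S(f_1,h_6), S(f_2,h_6), S(f_3,h_6), S(h_4,h_6), S(h_5,h_6), S(f_1,h_7), S(f_2,h_7), S(f_3,h_7), S(h_4,h_7), S(h_5,h_7), S(h_6,h_7)) all reduce to 0 modulo the current basis, so we have a Gröbner basis.
Inter-reduce: drop elements whose leading term is divisible by another's, tail-reduce, and make monic.
Reduced Gröbner basis: {x, y}.
Label its elements g_1 = x, g_2 = y.

Reduce p = -xy² + x² + x - y + 1 modulo G:
  leading term xy²: subtract (-y²)·g_1 from -xy² + x² + x - y + 1 → x² + x - y + 1
  leading term x²: subtract (x)·g_1 from x² + x - y + 1 → x - y + 1
  leading term x: subtract (1)·g_1 from x - y + 1 → -y + 1
  leading term y: subtract (-1)·g_2 from -y + 1 → 1
  leading term 1: no divisor's leading term divides it; move 1 to the remainder.
  normal form = 1.
The normal form is nonzero, so p ∉ I. Since p minus its normal form lies in I, I + (p) = I + (r) where r = 1; decide whether this ideal is the whole ring.
Here r = 1 is a nonzero constant, hence a unit: 1 ∈ I + (p), the Gröbner basis of I + (p) is {1}, and the enlarged system has no common solution — adjoining p is inconsistent.

Adjoining -xy² + x² + x - y + 1 makes the ideal the whole ring: the system is inconsistent.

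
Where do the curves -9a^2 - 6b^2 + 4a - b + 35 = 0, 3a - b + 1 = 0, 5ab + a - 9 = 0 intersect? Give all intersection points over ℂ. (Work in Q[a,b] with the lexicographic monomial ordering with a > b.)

{(-1, -2)}

Compute a lex Gröbner basis by Buchberger's algorithm.
f_1 = -9a^2 + 4a - 6b^2 - b + 35, LT = a^2.
f_2 = 3a - b + 1, LT = a.
f_3 = 5ab + a - 9, LT = ab.

S(f_1,f_2): lcm = a^2. S = 1/3ab - 7/9a + 2/3b^2 + 1/9b - 35/9.
  leading term ab: subtract (1/9b)·f_2 from 1/3ab - 7/9a + 2/3b^2 + 1/9b - 35/9 → -7/9a + 7/9b^2 - 35/9
  leading term a: subtract (-7/27)·f_2 from -7/9a + 7/9b^2 - 35/9 → 7/9b^2 - 7/27b - 98/27
  leading term b^2: no divisor's leading term divides it; move 7/9b^2 to the remainder.
  leading term b: no divisor's leading term divides it; move -7/27b to the remainder.
  leading term 1: no divisor's leading term divides it; move -98/27 to the remainder.
  remainder 7/9b^2 - 7/27b - 98/27 ≠ 0; add h_4 = 7/9b^2 - 7/27b - 98/27 to the basis.

S(f_1,f_3): lcm = a^2b. S = -1/5a^2 - 4/9ab + 9/5a + 2/3b^3 + 1/9b^2 - 35/9b.
  leading term a^2: subtract (1/45)·f_1 from -1/5a^2 - 4/9ab + 9/5a + 2/3b^3 + 1/9b^2 - 35/9b → -4/9ab + 77/45a + 2/3b^3 + 11/45b^2 - 58/15b - 7/9
  leading term ab: subtract (-4/27b)·f_2 from -4/9ab + 77/45a + 2/3b^3 + 11/45b^2 - 58/15b - 7/9 → 77/45a + 2/3b^3 + 13/135b^2 - 502/135b - 7/9
  leading term a: subtract (77/135)·f_2 from 77/45a + 2/3b^3 + 13/135b^2 - 502/135b - 7/9 → 2/3b^3 + 13/135b^2 - 85/27b - 182/135
  leading term b^3: subtract (6/7b)·h_4 from 2/3b^3 + 13/135b^2 - 85/27b - 182/135 → 43/135b^2 - 1/27b - 182/135
  leading term b^2: subtract (43/105)·h_4 from 43/135b^2 - 1/27b - 182/135 → 28/405b + 56/405
  leading term b: no divisor's leading term divides it; move 28/405b to the remainder.
  leading term 1: no divisor's leading term divides it; move 56/405 to the remainder.
  remainder 28/405b + 56/405 ≠ 0; add h_5 = 28/405b + 56/405 to the basis.

The other S-polynomials (S(f_2,f_3), S(f_1,h_4), S(f_2,h_4), S(f_3,h_4), S(f_1,h_5), S(f_2,h_5), S(f_3,h_5), S(h_4,h_5)) all reduce to 0 modulo the current basis, so we have a Gröbner basis.
Inter-reduce: drop elements whose leading term is divisible by another's, tail-reduce, and make monic.
Reduced Gröbner basis: {a + 1, b + 2}.

The lex basis is triangular: the last element involves only b. Solving b + 2 = 0 gives b ∈ {-2}; substituting each value into the earlier elements determines the remaining variables.
  b = -2: the earlier basis element becomes a + 1 = 0, giving a = -1 — point (-1, -2).
Substituting each solution back into the original system confirms all equations vanish.
This is the nonlinear analogue of row-reducing a linear system.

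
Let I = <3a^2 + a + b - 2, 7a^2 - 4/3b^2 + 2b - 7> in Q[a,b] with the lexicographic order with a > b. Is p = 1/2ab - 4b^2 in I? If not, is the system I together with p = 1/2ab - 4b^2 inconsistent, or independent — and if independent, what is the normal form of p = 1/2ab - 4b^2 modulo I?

First compute the reduced Gröbner basis of I by Buchberger's algorithm.
f_1 = 3a^2 + a + b - 2, LT = a^2.
f_2 = 7a^2 - 4/3b^2 + 2b - 7, LT = a^2.

S(f_1,f_2): lcm = a^2. S = 1/3a + 4/21b^2 + 1/21b + 1/3.
  leading term a: no divisor's leading term divides it; move 1/3a to the remainder.
  leading term b^2: no divisor's leading term divides it; move 4/21b^2 to the remainder.
  leading term b: no divisor's leading term divides it; move 1/21b to the remainder.
  leading term 1: no divisor's leading term divides it; move 1/3 to the remainder.
  remainder 1/3a + 4/21b^2 + 1/21b + 1/3 ≠ 0; add h_3 = 1/3a + 4/21b^2 + 1/21b + 1/3 to the basis.

S(f_1,h_3): lcm = a^2. S = -4/7ab^2 - 1/7ab - 2/3a + 1/3b - 2/3.
  leading term ab^2: subtract (-12/7b^2)·h_3 from -4/7ab^2 - 1/7ab - 2/3a + 1/3b - 2/3 → -1/7ab - 2/3a + 16/49b^4 + 4/49b^3 + 4/7b^2 + 1/3b - 2/3
  leading term ab: subtract (-3/7b)·h_3 from -1/7ab - 2/3a + 16/49b^4 + 4/49b^3 + 4/7b^2 + 1/3b - 2/3 → -2/3a + 16/49b^4 + 8/49b^3 + 29/49b^2 + 10/21b - 2/3
  leading term a: subtract (-2)·h_3 from -2/3a + 16/49b^4 + 8/49b^3 + 29/49b^2 + 10/21b - 2/3 → 16/49b^4 + 8/49b^3 + 143/147b^2 + 4/7b
  leading term b^4: no divisor's leading term divides it; move 16/49b^4 to the remainder.
  leading term b^3: no divisor's leading term divides it; move 8/49b^3 to the remainder.
  leading term b^2: no divisor's leading term divides it; move 143/147b^2 to the remainder.
  leading term b: no divisor's leading term divides it; move 4/7b to the remainder.
  remainder 16/49b^4 + 8/49b^3 + 143/147b^2 + 4/7b ≠ 0; add h_4 = 16/49b^4 + 8/49b^3 + 143/147b^2 + 4/7b to the basis.

The other S-polynomials (S(f_2,h_3), S(f_1,h_4), S(f_2,h_4), S(h_3,h_4)) all reduce to 0 modulo the current basis, so we have a Gröbner basis.
Inter-reduce: drop elements whose leading term is divisible by another's, tail-reduce, and make monic.
Reduced Gröbner basis: {a + 4/7b^2 + 1/7b + 1, b^4 + 1/2b^3 + 143/48b^2 + 7/4b}.
Label its elements g_1 = a + 4/7b^2 + 1/7b + 1, g_2 = b^4 + 1/2b^3 + 143/48b^2 + 7/4b.

Reduce p = 1/2ab - 4b^2 modulo G:
  leading term ab: subtract (1/2b)·g_1 from 1/2ab - 4b^2 → -2/7b^3 - 57/14b^2 - 1/2b
  leading term b^3: no divisor's leading term divides it; move -2/7b^3 to the remainder.
  leading term b^2: no divisor's leading term divides it; move -57/14b^2 to the remainder.
  leading term b: no divisor's leading term divides it; move -1/2b to the remainder.
  normal form = -2/7b^3 - 57/14b^2 - 1/2b.
The normal form is nonzero, so p ∉ I. Since p minus its normal form lies in I, I + (p) = I + (r) where r = -2/7b^3 - 57/14b^2 - 1/2b; decide whether this ideal is the whole ring.
Run Buchberger on G together with r (pairs among the g_i already reduce to 0 since G is a Gröbner basis):
g_1 = a + 4/7b^2 + 1/7b + 1, LT = a.
g_2 = b^4 + 1/2b^3 + 143/48b^2 + 7/4b, LT = b^4.
r = -2/7b^3 - 57/14b^2 - 1/2b, LT = b^3.

S(g_2,r): lcm = b^4. S = -55/4b^3 + 59/48b^2 + 7/4b.
  leading term b^3: subtract (385/8)·r from -55/4b^3 + 59/48b^2 + 7/4b → 1183/6b^2 + 413/16b
  leading term b^2: no divisor's leading term divides it; move 1183/6b^2 to the remainder.
  leading term b: no divisor's leading term divides it; move 413/16b to the remainder.
  remainder 1183/6b^2 + 413/16b ≠ 0; add m_4 = 1183/6b^2 + 413/16b to the basis.

S(g_2,m_4): lcm = b^4. S = 499/1352b^3 + 143/48b^2 + 7/4b.
  leading term b^3: subtract (-3493/2704)·r from 499/1352b^3 + 143/48b^2 + 7/4b → -36995/16224b^2 + 5971/5408b
  leading term b^2: subtract (-5285/456976)·m_4 from -36995/16224b^2 + 5971/5408b → 10255497/7311616b
  leading term b: no divisor's leading term divides it; move 10255497/7311616b to the remainder.
  remainder 10255497/7311616b ≠ 0; add m_5 = 10255497/7311616b to the basis.

The other S-polynomials (S(g_1,g_2), S(g_1,r), S(g_1,m_4), S(r,m_4), S(g_1,m_5), S(g_2,m_5), S(r,m_5), S(m_4,m_5)) all reduce to 0 modulo the current basis, so we have a Gröbner basis.
Inter-reduce: drop elements whose leading term is divisible by another's, tail-reduce, and make monic.
Reduced Gröbner basis: {a + 1, b}.
The reduced Gröbner basis of I + (p) is {a + 1, b} ≠ {1}, a proper ideal, so the enlarged system stays consistent: p is independent of I, with normal form -2/7b^3 - 57/14b^2 - 1/2b.

1/2ab - 4b^2 is independent of I; its normal form modulo I is -2/7b^3 - 57/14b^2 - 1/2b.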